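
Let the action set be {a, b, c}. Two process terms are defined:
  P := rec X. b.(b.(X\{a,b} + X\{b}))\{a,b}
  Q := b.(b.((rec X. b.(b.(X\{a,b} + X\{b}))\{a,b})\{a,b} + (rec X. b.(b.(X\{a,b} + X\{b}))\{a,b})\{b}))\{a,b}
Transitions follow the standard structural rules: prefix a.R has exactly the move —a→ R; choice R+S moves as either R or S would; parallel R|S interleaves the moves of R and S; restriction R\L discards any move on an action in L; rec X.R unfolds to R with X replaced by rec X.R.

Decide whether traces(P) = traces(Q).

Reachable graph of P (2 states):
  u0 = rec X. b.(b.(X\{a,b} + X\{b}))\{a,b} has moves -b-> u1
  u1 = (b.((rec X. b.(b.(X\{a,b} + X\{b}))\{a,b})\{a,b} + (rec X. b.(b.(X\{a,b} + X\{b}))\{a,b})\{b}))\{a,b} has moves deadlocked
Reachable graph of Q (2 states):
  v0 = b.(b.((rec X. b.(b.(X\{a,b} + X\{b}))\{a,b})\{a,b} + (rec X. b.(b.(X\{a,b} + X\{b}))\{a,b})\{b}))\{a,b} has moves -b-> v1
  v1 = (b.((rec X. b.(b.(X\{a,b} + X\{b}))\{a,b})\{a,b} + (rec X. b.(b.(X\{a,b} + X\{b}))\{a,b})\{b}))\{a,b} has moves deadlocked
Coarsest stable partition (strong bisimilarity classes):
  B0 = {u0, v0}
  B1 = {u1, v1}
u0 ∈ B0, v0 ∈ B0 → same block
Bisimilar ⇒ trace-equivalent.

traces(P) = traces(Q)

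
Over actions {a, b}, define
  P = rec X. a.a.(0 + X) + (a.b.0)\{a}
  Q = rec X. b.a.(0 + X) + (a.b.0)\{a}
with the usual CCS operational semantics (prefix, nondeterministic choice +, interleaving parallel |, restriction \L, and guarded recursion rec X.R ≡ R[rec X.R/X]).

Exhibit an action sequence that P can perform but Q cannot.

a

LTS(P): 3 reachable states
  u0 = rec X. a.a.(0 + X) + (a.b.0)\{a} → —a→ u1
  u1 = a.(0 + (rec X. a.a.(0 + X) + (a.b.0)\{a})) → —a→ u2
  u2 = 0 + (rec X. a.a.(0 + X) + (a.b.0)\{a}) → —a→ u1
LTS(Q): 3 reachable states
  v0 = rec X. b.a.(0 + X) + (a.b.0)\{a} → —b→ v1
  v1 = a.(0 + (rec X. b.a.(0 + X) + (a.b.0)\{a})) → —a→ v2
  v2 = 0 + (rec X. b.a.(0 + X) + (a.b.0)\{a}) → —b→ v1
Run σ = ⟨a⟩ on P: start {u0}
  [1] a ⇒ {u1}
  — P admits the full trace.
Run σ = ⟨a⟩ on Q: start {v0}
  [1] a ⇒ ∅  — Q cannot continue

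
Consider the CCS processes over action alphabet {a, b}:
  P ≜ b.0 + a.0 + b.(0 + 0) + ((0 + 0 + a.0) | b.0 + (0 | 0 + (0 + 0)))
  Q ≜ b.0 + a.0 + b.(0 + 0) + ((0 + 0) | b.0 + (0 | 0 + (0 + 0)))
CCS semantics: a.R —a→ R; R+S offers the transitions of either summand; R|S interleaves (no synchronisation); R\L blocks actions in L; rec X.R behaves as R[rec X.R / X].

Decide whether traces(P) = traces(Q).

LTS(P): 6 reachable states
  p0 = b.0 + a.0 + b.(0 + 0) + ((0 + 0 + a.0) | b.0 + (0 | 0 + (0 + 0))) | =a=> p1, =a=> p2, =b=> p1, =b=> p3, =b=> p4
  p1 = 0 | stopped
  p2 = 0 | b.0 | =b=> p5
  p3 = (0 + 0 + a.0) | 0 | =a=> p5
  p4 = 0 + 0 | stopped
  p5 = 0 | 0 | stopped
LTS(Q): 4 reachable states
  q0 = b.0 + a.0 + b.(0 + 0) + ((0 + 0) | b.0 + (0 | 0 + (0 + 0))) | =a=> q1, =b=> q1, =b=> q2, =b=> q3
  q1 = 0 | stopped
  q2 = (0 + 0) | 0 | stopped
  q3 = 0 + 0 | stopped
Trace ⟨ab⟩ through P, begin at {p0}:
  step 1 (a): {p1, p2}
  step 2 (b): {p5}
  P completes σ.
Trace ⟨ab⟩ through Q, begin at {q0}:
  step 1 (a): {q1}
  step 2 (b): ∅ (Q stuck)

trace-distinct — witness ⟨ab⟩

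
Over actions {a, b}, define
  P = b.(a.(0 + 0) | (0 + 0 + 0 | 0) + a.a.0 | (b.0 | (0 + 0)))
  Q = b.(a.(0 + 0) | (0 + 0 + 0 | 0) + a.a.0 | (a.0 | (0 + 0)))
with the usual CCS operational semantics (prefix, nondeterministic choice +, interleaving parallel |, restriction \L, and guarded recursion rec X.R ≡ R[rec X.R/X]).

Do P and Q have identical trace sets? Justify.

Reachable graph of P (8 states):
  s0 = b.(a.(0 + 0) | (0 + 0 + 0 | 0) + a.a.0 | (b.0 | (0 + 0))) → ··b··> s1
  s1 = a.(0 + 0) | (0 + 0 + 0 | 0) + a.a.0 | (b.0 | (0 + 0)) → ··a··> s2, ··a··> s3, ··b··> s4
  s2 = (0 + 0) | (0 + 0 + 0 | 0) → deadlocked
  s3 = a.0 | (b.0 | (0 + 0)) → ··a··> s5, ··b··> s6
  s4 = a.a.0 | (0 | (0 + 0)) → ··a··> s6
  s5 = 0 | (b.0 | (0 + 0)) → ··b··> s7
  s6 = a.0 | (0 | (0 + 0)) → ··a··> s7
  s7 = 0 | (0 | (0 + 0)) → deadlocked
Reachable graph of Q (8 states):
  t0 = b.(a.(0 + 0) | (0 + 0 + 0 | 0) + a.a.0 | (a.0 | (0 + 0))) → ··b··> t1
  t1 = a.(0 + 0) | (0 + 0 + 0 | 0) + a.a.0 | (a.0 | (0 + 0)) → ··a··> t2, ··a··> t3, ··a··> t4
  t2 = (0 + 0) | (0 + 0 + 0 | 0) → deadlocked
  t3 = a.0 | (a.0 | (0 + 0)) → ··a··> t5, ··a··> t6
  t4 = a.a.0 | (0 | (0 + 0)) → ··a··> t6
  t5 = 0 | (a.0 | (0 + 0)) → ··a··> t7
  t6 = a.0 | (0 | (0 + 0)) → ··a··> t7
  t7 = 0 | (0 | (0 + 0)) → deadlocked
Trace ⟨bb⟩ through P, begin at {s0}:
  [1] b ⇒ {s1}
  [2] b ⇒ {s4}
  P completes σ.
Trace ⟨bb⟩ through Q, begin at {t0}:
  [1] b ⇒ {t1}
  [2] b ⇒ no successor for Q

traces(P) ≠ traces(Q) — witness ⟨bb⟩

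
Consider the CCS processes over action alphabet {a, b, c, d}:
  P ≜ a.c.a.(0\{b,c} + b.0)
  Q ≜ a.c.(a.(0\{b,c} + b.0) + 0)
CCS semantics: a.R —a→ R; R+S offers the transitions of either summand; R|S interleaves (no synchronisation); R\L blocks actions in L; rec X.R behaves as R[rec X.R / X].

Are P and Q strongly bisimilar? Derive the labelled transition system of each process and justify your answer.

bisimilar

Reachable graph of P (5 states):
  s0 = a.c.a.(0\{b,c} + b.0) :: =a=> s1
  s1 = c.a.(0\{b,c} + b.0) :: =c=> s2
  s2 = a.(0\{b,c} + b.0) :: =a=> s3
  s3 = 0\{b,c} + b.0 :: =b=> s4
  s4 = 0 :: ∅
Reachable graph of Q (5 states):
  t0 = a.c.(a.(0\{b,c} + b.0) + 0) :: =a=> t1
  t1 = c.(a.(0\{b,c} + b.0) + 0) :: =c=> t2
  t2 = a.(0\{b,c} + b.0) + 0 :: =a=> t3
  t3 = 0\{b,c} + b.0 :: =b=> t4
  t4 = 0 :: ∅
Bisimilarity quotient blocks:
  B0 = {s0, t0}
  B1 = {s1, t1}
  B2 = {s2, t2}
  B3 = {s3, t3}
  B4 = {s4, t4}
s0 ∈ B0, t0 ∈ B0 → same block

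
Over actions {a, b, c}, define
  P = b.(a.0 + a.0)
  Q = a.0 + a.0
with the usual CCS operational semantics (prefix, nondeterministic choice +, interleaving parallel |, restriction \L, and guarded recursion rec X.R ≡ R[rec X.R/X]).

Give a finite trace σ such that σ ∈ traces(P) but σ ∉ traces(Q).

b

LTS(P): 3 reachable states
  u0 = b.(a.0 + a.0) ⊢ --b--▸ u1
  u1 = a.0 + a.0 ⊢ --a--▸ u2
  u2 = 0 ⊢ stopped
LTS(Q): 2 reachable states
  v0 = a.0 + a.0 ⊢ --a--▸ v1
  v1 = 0 ⊢ stopped
Trace ⟨b⟩ through P, begin at {u0}:
  step 1 (b): {u1}
  — P admits the full trace.
Trace ⟨b⟩ through Q, begin at {v0}:
  step 1 (b): no successor for Q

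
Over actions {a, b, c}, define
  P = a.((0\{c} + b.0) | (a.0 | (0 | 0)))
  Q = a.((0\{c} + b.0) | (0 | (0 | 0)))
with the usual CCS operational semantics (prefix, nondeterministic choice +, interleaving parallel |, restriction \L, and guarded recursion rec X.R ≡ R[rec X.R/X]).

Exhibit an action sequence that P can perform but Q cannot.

LTS(P): 5 reachable states
  u0 = a.((0\{c} + b.0) | (a.0 | (0 | 0))) → —a→ u1
  u1 = (0\{c} + b.0) | (a.0 | (0 | 0)) → —a→ u2, —b→ u3
  u2 = (0\{c} + b.0) | (0 | (0 | 0)) → —b→ u4
  u3 = 0 | (a.0 | (0 | 0)) → —a→ u4
  u4 = 0 | (0 | (0 | 0)) → deadlocked
LTS(Q): 3 reachable states
  v0 = a.((0\{c} + b.0) | (0 | (0 | 0))) → —a→ v1
  v1 = (0\{c} + b.0) | (0 | (0 | 0)) → —b→ v2
  v2 = 0 | (0 | (0 | 0)) → deadlocked
Executing aa from P (initial set {u0}):
  step 1 (a): {u1}
  step 2 (a): {u2}
  P completes σ.
Executing aa from Q (initial set {v0}):
  step 1 (a): {v1}
  step 2 (a): ∅  — Q cannot continue

aa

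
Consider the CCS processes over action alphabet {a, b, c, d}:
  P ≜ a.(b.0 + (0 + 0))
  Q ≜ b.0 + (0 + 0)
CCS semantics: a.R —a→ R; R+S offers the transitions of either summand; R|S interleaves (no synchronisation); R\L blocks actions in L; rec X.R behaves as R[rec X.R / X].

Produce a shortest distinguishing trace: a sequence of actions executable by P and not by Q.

a

LTS(P): 3 reachable states
  s0 = a.(b.0 + (0 + 0)) ⊢ —a→ s1
  s1 = b.0 + (0 + 0) ⊢ —b→ s2
  s2 = 0 ⊢ ∅
LTS(Q): 2 reachable states
  t0 = b.0 + (0 + 0) ⊢ —b→ t1
  t1 = 0 ⊢ ∅
Trace ⟨a⟩ through P, begin at {s0}:
  [1] a ⇒ {s1}
  P completes σ.
Trace ⟨a⟩ through Q, begin at {t0}:
  [1] a ⇒ no successor for Q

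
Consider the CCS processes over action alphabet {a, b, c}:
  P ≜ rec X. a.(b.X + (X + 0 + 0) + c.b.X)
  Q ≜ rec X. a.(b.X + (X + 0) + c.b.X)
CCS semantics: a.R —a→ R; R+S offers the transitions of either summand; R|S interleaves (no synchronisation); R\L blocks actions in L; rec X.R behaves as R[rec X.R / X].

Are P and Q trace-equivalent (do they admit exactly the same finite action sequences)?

traces(P) = traces(Q)

LTS(P): 3 reachable states
  s0 = rec X. a.(b.X + (X + 0 + 0) + c.b.X) :: —a→ s1
  s1 = b.(rec X. a.(b.X + (X + 0 + 0) + c.b.X)) + ((rec X. a.(b.X + (X + 0 + 0) + c.b.X)) + 0 + 0) + c.b.(rec X. a.(b.X + (X + 0 + 0) + c.b.X)) :: —a→ s1, —b→ s0, —c→ s2
  s2 = b.(rec X. a.(b.X + (X + 0 + 0) + c.b.X)) :: —b→ s0
LTS(Q): 3 reachable states
  t0 = rec X. a.(b.X + (X + 0) + c.b.X) :: —a→ t1
  t1 = b.(rec X. a.(b.X + (X + 0) + c.b.X)) + ((rec X. a.(b.X + (X + 0) + c.b.X)) + 0) + c.b.(rec X. a.(b.X + (X + 0) + c.b.X)) :: —a→ t1, —b→ t0, —c→ t2
  t2 = b.(rec X. a.(b.X + (X + 0) + c.b.X)) :: —b→ t0
Partition-refinement fixed point:
  B0 = {s0, t0}
  B1 = {s1, t1}
  B2 = {s2, t2}
s0 ∈ B0, t0 ∈ B0 → same block
Bisimilar ⇒ trace-equivalent.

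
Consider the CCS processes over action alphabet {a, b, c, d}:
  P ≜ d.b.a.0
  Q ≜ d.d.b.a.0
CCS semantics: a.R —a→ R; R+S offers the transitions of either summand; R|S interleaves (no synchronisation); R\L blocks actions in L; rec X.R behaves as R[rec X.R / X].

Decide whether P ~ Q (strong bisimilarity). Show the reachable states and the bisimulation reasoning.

P ≁ Q

LTS(P): 4 reachable states
  s0 = d.b.a.0 :: -d-> s1
  s1 = b.a.0 :: -b-> s2
  s2 = a.0 :: -a-> s3
  s3 = 0 :: deadlocked
LTS(Q): 5 reachable states
  t0 = d.d.b.a.0 :: -d-> t1
  t1 = d.b.a.0 :: -d-> t2
  t2 = b.a.0 :: -b-> t3
  t3 = a.0 :: -a-> t4
  t4 = 0 :: deadlocked
Bisimilarity quotient blocks:
  B0 = {s0, t1}
  B1 = {s1, t2}
  B2 = {s2, t3}
  B3 = {s3, t4}
  B4 = {t0}
s0 ∈ B0, t0 ∈ B4 → different blocks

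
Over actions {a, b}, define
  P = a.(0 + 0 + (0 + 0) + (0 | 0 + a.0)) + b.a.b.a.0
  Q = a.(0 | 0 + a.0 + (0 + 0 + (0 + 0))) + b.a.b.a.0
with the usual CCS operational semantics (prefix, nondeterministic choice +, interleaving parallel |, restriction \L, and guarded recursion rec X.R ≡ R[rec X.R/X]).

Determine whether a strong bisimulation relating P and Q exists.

Reachable graph of P (6 states):
  s0 = a.(0 + 0 + (0 + 0) + (0 | 0 + a.0)) + b.a.b.a.0 has moves —a→ s1, —b→ s2
  s1 = 0 + 0 + (0 + 0) + (0 | 0 + a.0) has moves —a→ s3
  s2 = a.b.a.0 has moves —a→ s4
  s3 = 0 has moves ∅
  s4 = b.a.0 has moves —b→ s5
  s5 = a.0 has moves —a→ s3
Reachable graph of Q (6 states):
  t0 = a.(0 | 0 + a.0 + (0 + 0 + (0 + 0))) + b.a.b.a.0 has moves —a→ t1, —b→ t2
  t1 = 0 | 0 + a.0 + (0 + 0 + (0 + 0)) has moves —a→ t3
  t2 = a.b.a.0 has moves —a→ t4
  t3 = 0 has moves ∅
  t4 = b.a.0 has moves —b→ t5
  t5 = a.0 has moves —a→ t3
Coarsest stable partition (strong bisimilarity classes):
  B0 = {s0, t0}
  B1 = {s2, t2}
  B2 = {s4, t4}
  B3 = {s1, s5, t1, t5}
  B4 = {s3, t3}
s0 ∈ B0, t0 ∈ B0 → same block

bisimilar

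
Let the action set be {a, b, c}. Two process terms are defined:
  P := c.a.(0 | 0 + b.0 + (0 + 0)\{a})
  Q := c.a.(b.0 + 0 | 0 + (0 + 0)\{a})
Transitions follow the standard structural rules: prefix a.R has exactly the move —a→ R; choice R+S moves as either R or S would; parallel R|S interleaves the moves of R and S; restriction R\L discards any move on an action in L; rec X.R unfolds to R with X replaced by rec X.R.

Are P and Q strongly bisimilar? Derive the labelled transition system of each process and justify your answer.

YES

LTS(P): 4 reachable states
  u0 = c.a.(0 | 0 + b.0 + (0 + 0)\{a}) | ··c··> u1
  u1 = a.(0 | 0 + b.0 + (0 + 0)\{a}) | ··a··> u2
  u2 = 0 | 0 + b.0 + (0 + 0)\{a} | ··b··> u3
  u3 = 0 | ·
LTS(Q): 4 reachable states
  v0 = c.a.(b.0 + 0 | 0 + (0 + 0)\{a}) | ··c··> v1
  v1 = a.(b.0 + 0 | 0 + (0 + 0)\{a}) | ··a··> v2
  v2 = b.0 + 0 | 0 + (0 + 0)\{a} | ··b··> v3
  v3 = 0 | ·
Bisimilarity quotient blocks:
  B0 = {u0, v0}
  B1 = {u1, v1}
  B2 = {u2, v2}
  B3 = {u3, v3}
u0 ∈ B0, v0 ∈ B0 → same block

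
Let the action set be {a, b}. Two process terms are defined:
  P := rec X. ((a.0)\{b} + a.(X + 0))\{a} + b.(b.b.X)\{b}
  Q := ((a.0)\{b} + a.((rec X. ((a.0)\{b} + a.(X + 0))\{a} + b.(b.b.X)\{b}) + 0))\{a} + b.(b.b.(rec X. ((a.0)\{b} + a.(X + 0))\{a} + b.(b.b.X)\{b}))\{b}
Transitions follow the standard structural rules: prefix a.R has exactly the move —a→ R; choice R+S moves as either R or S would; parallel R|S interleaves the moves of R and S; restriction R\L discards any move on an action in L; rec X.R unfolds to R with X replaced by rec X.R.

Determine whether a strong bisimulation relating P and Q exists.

Reachable graph of P (2 states):
  m0 = rec X. ((a.0)\{b} + a.(X + 0))\{a} + b.(b.b.X)\{b} ⊢ —b→ m1
  m1 = (b.b.(rec X. ((a.0)\{b} + a.(X + 0))\{a} + b.(b.b.X)\{b}))\{b} ⊢ ·
Reachable graph of Q (2 states):
  n0 = ((a.0)\{b} + a.((rec X. ((a.0)\{b} + a.(X + 0))\{a} + b.(b.b.X)\{b}) + 0))\{a} + b.(b.b.(rec X. ((a.0)\{b} + a.(X + 0))\{a} + b.(b.b.X)\{b}))\{b} ⊢ —b→ n1
  n1 = (b.b.(rec X. ((a.0)\{b} + a.(X + 0))\{a} + b.(b.b.X)\{b}))\{b} ⊢ ·
Bisimilarity quotient blocks:
  B0 = {m0, n0}
  B1 = {m1, n1}
m0 ∈ B0, n0 ∈ B0 → same block

YES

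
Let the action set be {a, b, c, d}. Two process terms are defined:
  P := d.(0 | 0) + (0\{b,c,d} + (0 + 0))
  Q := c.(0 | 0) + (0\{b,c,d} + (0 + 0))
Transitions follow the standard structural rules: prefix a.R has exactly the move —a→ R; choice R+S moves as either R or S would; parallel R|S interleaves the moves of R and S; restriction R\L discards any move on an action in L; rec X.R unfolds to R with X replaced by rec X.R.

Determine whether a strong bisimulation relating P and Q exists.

P's transition system — 2 states:
  u0 = d.(0 | 0) + (0\{b,c,d} + (0 + 0)) :: --d--▸ u1
  u1 = 0 | 0 :: ∅
Q's transition system — 2 states:
  v0 = c.(0 | 0) + (0\{b,c,d} + (0 + 0)) :: --c--▸ v1
  v1 = 0 | 0 :: ∅
Coarsest stable partition (strong bisimilarity classes):
  B0 = {u0}
  B1 = {u1, v1}
  B2 = {v0}
u0 ∈ B0, v0 ∈ B2 → different blocks

not bisimilar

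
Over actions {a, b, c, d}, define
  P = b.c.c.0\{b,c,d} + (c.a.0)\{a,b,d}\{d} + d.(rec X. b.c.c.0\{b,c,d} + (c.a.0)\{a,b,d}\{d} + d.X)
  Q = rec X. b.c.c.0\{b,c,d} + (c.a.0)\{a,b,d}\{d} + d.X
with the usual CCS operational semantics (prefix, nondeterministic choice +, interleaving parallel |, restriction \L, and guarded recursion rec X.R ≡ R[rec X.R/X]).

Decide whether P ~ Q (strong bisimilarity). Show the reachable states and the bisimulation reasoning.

bisimilar

LTS(P): 6 reachable states
  m0 = b.c.c.0\{b,c,d} + (c.a.0)\{a,b,d}\{d} + d.(rec X. b.c.c.0\{b,c,d} + (c.a.0)\{a,b,d}\{d} + d.X) ⊢ ··b··> m1, ··c··> m2, ··d··> m3
  m1 = c.c.0\{b,c,d} ⊢ ··c··> m4
  m2 = (a.0)\{a,b,d}\{d} ⊢ ·
  m3 = rec X. b.c.c.0\{b,c,d} + (c.a.0)\{a,b,d}\{d} + d.X ⊢ ··b··> m1, ··c··> m2, ··d··> m3
  m4 = c.0\{b,c,d} ⊢ ··c··> m5
  m5 = 0\{b,c,d} ⊢ ·
LTS(Q): 5 reachable states
  n0 = rec X. b.c.c.0\{b,c,d} + (c.a.0)\{a,b,d}\{d} + d.X ⊢ ··b··> n1, ··c··> n2, ··d··> n0
  n1 = c.c.0\{b,c,d} ⊢ ··c··> n3
  n2 = (a.0)\{a,b,d}\{d} ⊢ ·
  n3 = c.0\{b,c,d} ⊢ ··c··> n4
  n4 = 0\{b,c,d} ⊢ ·
Coarsest stable partition (strong bisimilarity classes):
  B0 = {m0, m3, n0}
  B1 = {m2, m5, n2, n4}
  B2 = {m1, n1}
  B3 = {m4, n3}
m0 ∈ B0, n0 ∈ B0 → same block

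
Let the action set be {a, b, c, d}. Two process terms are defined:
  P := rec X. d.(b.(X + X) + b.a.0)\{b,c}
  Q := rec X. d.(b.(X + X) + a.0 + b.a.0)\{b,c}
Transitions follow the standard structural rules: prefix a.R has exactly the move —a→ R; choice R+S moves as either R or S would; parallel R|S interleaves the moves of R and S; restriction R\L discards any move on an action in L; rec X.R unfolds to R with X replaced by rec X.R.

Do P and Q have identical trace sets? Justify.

LTS(P): 2 reachable states
  u0 = rec X. d.(b.(X + X) + b.a.0)\{b,c} → =d=> u1
  u1 = (b.((rec X. d.(b.(X + X) + b.a.0)\{b,c}) + (rec X. d.(b.(X + X) + b.a.0)\{b,c})) + b.a.0)\{b,c} → stopped
LTS(Q): 3 reachable states
  v0 = rec X. d.(b.(X + X) + a.0 + b.a.0)\{b,c} → =d=> v1
  v1 = (b.((rec X. d.(b.(X + X) + a.0 + b.a.0)\{b,c}) + (rec X. d.(b.(X + X) + a.0 + b.a.0)\{b,c})) + a.0 + b.a.0)\{b,c} → =a=> v2
  v2 = 0\{b,c} → stopped
Executing da from Q (initial set {v0}):
  [1] d ⇒ {v1}
  [2] a ⇒ {v2}
  — Q admits the full trace.
Executing da from P (initial set {u0}):
  [1] d ⇒ {u1}
  [2] a ⇒ ∅  — P cannot continue

trace-distinct — witness ⟨da⟩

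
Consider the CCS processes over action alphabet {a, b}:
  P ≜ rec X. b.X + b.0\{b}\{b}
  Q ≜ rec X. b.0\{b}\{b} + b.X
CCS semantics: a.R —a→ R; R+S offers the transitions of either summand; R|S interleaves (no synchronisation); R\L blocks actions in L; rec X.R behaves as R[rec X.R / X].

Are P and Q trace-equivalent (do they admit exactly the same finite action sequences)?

P's transition system — 2 states:
  p0 = rec X. b.X + b.0\{b}\{b} has moves --b--▸ p0, --b--▸ p1
  p1 = 0\{b}\{b} has moves deadlocked
Q's transition system — 2 states:
  q0 = rec X. b.0\{b}\{b} + b.X has moves --b--▸ q0, --b--▸ q1
  q1 = 0\{b}\{b} has moves deadlocked
Partition-refinement fixed point:
  B0 = {p0, q0}
  B1 = {p1, q1}
p0 ∈ B0, q0 ∈ B0 → same block
Bisimilar ⇒ trace-equivalent.

YES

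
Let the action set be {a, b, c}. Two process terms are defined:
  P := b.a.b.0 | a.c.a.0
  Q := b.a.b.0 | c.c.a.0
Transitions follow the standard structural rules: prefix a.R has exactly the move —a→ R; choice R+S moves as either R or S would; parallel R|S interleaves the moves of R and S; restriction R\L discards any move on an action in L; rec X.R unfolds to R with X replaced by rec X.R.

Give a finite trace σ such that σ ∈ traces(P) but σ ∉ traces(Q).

P's transition system — 16 states:
  s0 = b.a.b.0 | a.c.a.0 | =a=> s1, =b=> s2
  s1 = b.a.b.0 | c.a.0 | =b=> s3, =c=> s4
  s2 = a.b.0 | a.c.a.0 | =a=> s3, =a=> s5
  s3 = a.b.0 | c.a.0 | =a=> s6, =c=> s7
  s4 = b.a.b.0 | a.0 | =a=> s8, =b=> s7
  s5 = b.0 | a.c.a.0 | =a=> s6, =b=> s9
  s6 = b.0 | c.a.0 | =b=> s10, =c=> s11
  s7 = a.b.0 | a.0 | =a=> s11, =a=> s12
  s8 = b.a.b.0 | 0 | =b=> s12
  s9 = 0 | a.c.a.0 | =a=> s10
  s10 = 0 | c.a.0 | =c=> s13
  s11 = b.0 | a.0 | =a=> s14, =b=> s13
  s12 = a.b.0 | 0 | =a=> s14
  s13 = 0 | a.0 | =a=> s15
  s14 = b.0 | 0 | =b=> s15
  s15 = 0 | 0 | stopped
Q's transition system — 16 states:
  t0 = b.a.b.0 | c.c.a.0 | =b=> t1, =c=> t2
  t1 = a.b.0 | c.c.a.0 | =a=> t3, =c=> t4
  t2 = b.a.b.0 | c.a.0 | =b=> t4, =c=> t5
  t3 = b.0 | c.c.a.0 | =b=> t6, =c=> t7
  t4 = a.b.0 | c.a.0 | =a=> t7, =c=> t8
  t5 = b.a.b.0 | a.0 | =a=> t9, =b=> t8
  t6 = 0 | c.c.a.0 | =c=> t10
  t7 = b.0 | c.a.0 | =b=> t10, =c=> t11
  t8 = a.b.0 | a.0 | =a=> t11, =a=> t12
  t9 = b.a.b.0 | 0 | =b=> t12
  t10 = 0 | c.a.0 | =c=> t13
  t11 = b.0 | a.0 | =a=> t14, =b=> t13
  t12 = a.b.0 | 0 | =a=> t14
  t13 = 0 | a.0 | =a=> t15
  t14 = b.0 | 0 | =b=> t15
  t15 = 0 | 0 | stopped
Executing a from P (initial set {s0}):
  after a @ step 1: {s1}
  — P admits the full trace.
Executing a from Q (initial set {t0}):
  after a @ step 1: ∅  — Q cannot continue

a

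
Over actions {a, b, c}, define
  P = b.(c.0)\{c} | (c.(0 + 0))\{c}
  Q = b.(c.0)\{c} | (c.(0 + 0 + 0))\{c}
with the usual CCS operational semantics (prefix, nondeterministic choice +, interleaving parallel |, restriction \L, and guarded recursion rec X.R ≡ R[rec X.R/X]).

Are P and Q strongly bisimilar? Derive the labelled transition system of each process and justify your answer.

bisimilar

LTS(P): 2 reachable states
  s0 = b.(c.0)\{c} | (c.(0 + 0))\{c} | -b-> s1
  s1 = (c.0)\{c} | (c.(0 + 0))\{c} | ∅
LTS(Q): 2 reachable states
  t0 = b.(c.0)\{c} | (c.(0 + 0 + 0))\{c} | -b-> t1
  t1 = (c.0)\{c} | (c.(0 + 0 + 0))\{c} | ∅
Bisimilarity quotient blocks:
  B0 = {s0, t0}
  B1 = {s1, t1}
s0 ∈ B0, t0 ∈ B0 → same block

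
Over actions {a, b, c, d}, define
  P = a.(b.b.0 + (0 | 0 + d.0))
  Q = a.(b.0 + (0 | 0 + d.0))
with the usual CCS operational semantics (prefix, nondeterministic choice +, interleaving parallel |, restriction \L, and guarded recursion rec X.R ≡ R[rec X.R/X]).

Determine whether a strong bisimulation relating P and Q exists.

LTS(P): 4 reachable states
  s0 = a.(b.b.0 + (0 | 0 + d.0)) | --a--▸ s1
  s1 = b.b.0 + (0 | 0 + d.0) | --b--▸ s2, --d--▸ s3
  s2 = b.0 | --b--▸ s3
  s3 = 0 | deadlocked
LTS(Q): 3 reachable states
  t0 = a.(b.0 + (0 | 0 + d.0)) | --a--▸ t1
  t1 = b.0 + (0 | 0 + d.0) | --b--▸ t2, --d--▸ t2
  t2 = 0 | deadlocked
Coarsest stable partition (strong bisimilarity classes):
  B0 = {s0}
  B1 = {s1}
  B2 = {s3, t2}
  B3 = {s2}
  B4 = {t0}
  B5 = {t1}
s0 ∈ B0, t0 ∈ B4 → different blocks

not bisimilar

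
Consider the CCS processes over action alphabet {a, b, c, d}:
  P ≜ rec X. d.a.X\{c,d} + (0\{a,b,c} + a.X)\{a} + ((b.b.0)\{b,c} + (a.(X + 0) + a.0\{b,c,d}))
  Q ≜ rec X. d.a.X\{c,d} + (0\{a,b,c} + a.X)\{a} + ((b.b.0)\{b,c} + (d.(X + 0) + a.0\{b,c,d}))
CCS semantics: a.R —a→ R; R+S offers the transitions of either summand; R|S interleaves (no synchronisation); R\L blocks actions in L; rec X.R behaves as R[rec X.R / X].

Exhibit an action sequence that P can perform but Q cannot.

Reachable graph of P (7 states):
  p0 = rec X. d.a.X\{c,d} + (0\{a,b,c} + a.X)\{a} + ((b.b.0)\{b,c} + (a.(X + 0) + a.0\{b,c,d})) has moves —a→ p1, —a→ p2, —d→ p3
  p1 = (rec X. d.a.X\{c,d} + (0\{a,b,c} + a.X)\{a} + ((b.b.0)\{b,c} + (a.(X + 0) + a.0\{b,c,d}))) + 0 has moves —a→ p1, —a→ p2, —d→ p3
  p2 = 0\{b,c,d} has moves ∅
  p3 = a.(rec X. d.a.X\{c,d} + (0\{a,b,c} + a.X)\{a} + ((b.b.0)\{b,c} + (a.(X + 0) + a.0\{b,c,d})))\{c,d} has moves —a→ p4
  p4 = (rec X. d.a.X\{c,d} + (0\{a,b,c} + a.X)\{a} + ((b.b.0)\{b,c} + (a.(X + 0) + a.0\{b,c,d})))\{c,d} has moves —a→ p5, —a→ p6
  p5 = ((rec X. d.a.X\{c,d} + (0\{a,b,c} + a.X)\{a} + ((b.b.0)\{b,c} + (a.(X + 0) + a.0\{b,c,d}))) + 0)\{c,d} has moves —a→ p5, —a→ p6
  p6 = 0\{b,c,d}\{c,d} has moves ∅
Reachable graph of Q (6 states):
  q0 = rec X. d.a.X\{c,d} + (0\{a,b,c} + a.X)\{a} + ((b.b.0)\{b,c} + (d.(X + 0) + a.0\{b,c,d})) has moves —a→ q1, —d→ q2, —d→ q3
  q1 = 0\{b,c,d} has moves ∅
  q2 = (rec X. d.a.X\{c,d} + (0\{a,b,c} + a.X)\{a} + ((b.b.0)\{b,c} + (d.(X + 0) + a.0\{b,c,d}))) + 0 has moves —a→ q1, —d→ q2, —d→ q3
  q3 = a.(rec X. d.a.X\{c,d} + (0\{a,b,c} + a.X)\{a} + ((b.b.0)\{b,c} + (d.(X + 0) + a.0\{b,c,d})))\{c,d} has moves —a→ q4
  q4 = (rec X. d.a.X\{c,d} + (0\{a,b,c} + a.X)\{a} + ((b.b.0)\{b,c} + (d.(X + 0) + a.0\{b,c,d})))\{c,d} has moves —a→ q5
  q5 = 0\{b,c,d}\{c,d} has moves ∅
Executing aa from P (initial set {p0}):
  [1] a ⇒ {p1, p2}
  [2] a ⇒ {p1, p2}
  ✓ P
Executing aa from Q (initial set {q0}):
  [1] a ⇒ {q1}
  [2] a ⇒ no successor for Q

aa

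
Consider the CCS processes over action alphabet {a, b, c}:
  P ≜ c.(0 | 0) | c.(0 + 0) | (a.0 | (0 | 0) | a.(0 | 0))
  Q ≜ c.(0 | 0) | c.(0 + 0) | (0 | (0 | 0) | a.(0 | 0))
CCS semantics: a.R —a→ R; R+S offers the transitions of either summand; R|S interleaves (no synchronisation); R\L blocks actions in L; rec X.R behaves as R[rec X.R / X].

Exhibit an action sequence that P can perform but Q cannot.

aa

Reachable graph of P (16 states):
  s0 = c.(0 | 0) | c.(0 + 0) | (a.0 | (0 | 0) | a.(0 | 0)) has moves =a=> s1, =a=> s2, =c=> s3, =c=> s4
  s1 = c.(0 | 0) | c.(0 + 0) | (0 | (0 | 0) | a.(0 | 0)) has moves =a=> s5, =c=> s6, =c=> s7
  s2 = c.(0 | 0) | c.(0 + 0) | (a.0 | (0 | 0) | (0 | 0)) has moves =a=> s5, =c=> s8, =c=> s9
  s3 = 0 | 0 | c.(0 + 0) | (a.0 | (0 | 0) | a.(0 | 0)) has moves =a=> s6, =a=> s8, =c=> s10
  s4 = c.(0 | 0) | (0 + 0) | (a.0 | (0 | 0) | a.(0 | 0)) has moves =a=> s7, =a=> s9, =c=> s10
  s5 = c.(0 | 0) | c.(0 + 0) | (0 | (0 | 0) | (0 | 0)) has moves =c=> s11, =c=> s12
  s6 = 0 | 0 | c.(0 + 0) | (0 | (0 | 0) | a.(0 | 0)) has moves =a=> s11, =c=> s13
  s7 = c.(0 | 0) | (0 + 0) | (0 | (0 | 0) | a.(0 | 0)) has moves =a=> s12, =c=> s13
  s8 = 0 | 0 | c.(0 + 0) | (a.0 | (0 | 0) | (0 | 0)) has moves =a=> s11, =c=> s14
  s9 = c.(0 | 0) | (0 + 0) | (a.0 | (0 | 0) | (0 | 0)) has moves =a=> s12, =c=> s14
  s10 = 0 | 0 | (0 + 0) | (a.0 | (0 | 0) | a.(0 | 0)) has moves =a=> s13, =a=> s14
  s11 = 0 | 0 | c.(0 + 0) | (0 | (0 | 0) | (0 | 0)) has moves =c=> s15
  s12 = c.(0 | 0) | (0 + 0) | (0 | (0 | 0) | (0 | 0)) has moves =c=> s15
  s13 = 0 | 0 | (0 + 0) | (0 | (0 | 0) | a.(0 | 0)) has moves =a=> s15
  s14 = 0 | 0 | (0 + 0) | (a.0 | (0 | 0) | (0 | 0)) has moves =a=> s15
  s15 = 0 | 0 | (0 + 0) | (0 | (0 | 0) | (0 | 0)) has moves stopped
Reachable graph of Q (8 states):
  t0 = c.(0 | 0) | c.(0 + 0) | (0 | (0 | 0) | a.(0 | 0)) has moves =a=> t1, =c=> t2, =c=> t3
  t1 = c.(0 | 0) | c.(0 + 0) | (0 | (0 | 0) | (0 | 0)) has moves =c=> t4, =c=> t5
  t2 = 0 | 0 | c.(0 + 0) | (0 | (0 | 0) | a.(0 | 0)) has moves =a=> t4, =c=> t6
  t3 = c.(0 | 0) | (0 + 0) | (0 | (0 | 0) | a.(0 | 0)) has moves =a=> t5, =c=> t6
  t4 = 0 | 0 | c.(0 + 0) | (0 | (0 | 0) | (0 | 0)) has moves =c=> t7
  t5 = c.(0 | 0) | (0 + 0) | (0 | (0 | 0) | (0 | 0)) has moves =c=> t7
  t6 = 0 | 0 | (0 + 0) | (0 | (0 | 0) | a.(0 | 0)) has moves =a=> t7
  t7 = 0 | 0 | (0 + 0) | (0 | (0 | 0) | (0 | 0)) has moves stopped
Trace ⟨aa⟩ through P, begin at {s0}:
  step 1 (a): {s1, s2}
  step 2 (a): {s5}
  ✓ P
Trace ⟨aa⟩ through Q, begin at {t0}:
  step 1 (a): {t1}
  step 2 (a): ∅ (Q stuck)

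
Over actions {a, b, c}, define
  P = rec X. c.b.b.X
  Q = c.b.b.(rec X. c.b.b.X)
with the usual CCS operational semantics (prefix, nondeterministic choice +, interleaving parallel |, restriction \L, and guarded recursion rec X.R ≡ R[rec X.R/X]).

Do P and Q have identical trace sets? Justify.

LTS(P): 3 reachable states
  m0 = rec X. c.b.b.X | =c=> m1
  m1 = b.b.(rec X. c.b.b.X) | =b=> m2
  m2 = b.(rec X. c.b.b.X) | =b=> m0
LTS(Q): 4 reachable states
  n0 = c.b.b.(rec X. c.b.b.X) | =c=> n1
  n1 = b.b.(rec X. c.b.b.X) | =b=> n2
  n2 = b.(rec X. c.b.b.X) | =b=> n3
  n3 = rec X. c.b.b.X | =c=> n1
Bisimilarity quotient blocks:
  B0 = {m0, n0, n3}
  B1 = {m1, n1}
  B2 = {m2, n2}
m0 ∈ B0, n0 ∈ B0 → same block
Bisimilar ⇒ trace-equivalent.

traces(P) = traces(Q)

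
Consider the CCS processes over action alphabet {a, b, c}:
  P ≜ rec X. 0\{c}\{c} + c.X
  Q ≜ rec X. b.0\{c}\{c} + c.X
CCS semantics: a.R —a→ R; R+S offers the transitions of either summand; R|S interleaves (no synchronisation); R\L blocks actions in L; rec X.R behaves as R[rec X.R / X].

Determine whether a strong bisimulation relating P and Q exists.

P's transition system — 1 states:
  u0 = rec X. 0\{c}\{c} + c.X :: —c→ u0
Q's transition system — 2 states:
  v0 = rec X. b.0\{c}\{c} + c.X :: —b→ v1, —c→ v0
  v1 = 0\{c}\{c} :: ·
Partition-refinement fixed point:
  B0 = {u0}
  B1 = {v0}
  B2 = {v1}
u0 ∈ B0, v0 ∈ B1 → different blocks

P ≁ Q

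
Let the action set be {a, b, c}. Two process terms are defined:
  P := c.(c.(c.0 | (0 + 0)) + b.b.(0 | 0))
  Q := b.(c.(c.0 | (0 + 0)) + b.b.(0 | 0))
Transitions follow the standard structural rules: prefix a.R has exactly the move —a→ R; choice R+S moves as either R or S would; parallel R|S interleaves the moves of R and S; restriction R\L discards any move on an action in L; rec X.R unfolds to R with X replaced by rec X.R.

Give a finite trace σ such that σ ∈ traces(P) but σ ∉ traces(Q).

c

Reachable graph of P (6 states):
  s0 = c.(c.(c.0 | (0 + 0)) + b.b.(0 | 0)) → =c=> s1
  s1 = c.(c.0 | (0 + 0)) + b.b.(0 | 0) → =b=> s2, =c=> s3
  s2 = b.(0 | 0) → =b=> s4
  s3 = c.0 | (0 + 0) → =c=> s5
  s4 = 0 | 0 → ∅
  s5 = 0 | (0 + 0) → ∅
Reachable graph of Q (6 states):
  t0 = b.(c.(c.0 | (0 + 0)) + b.b.(0 | 0)) → =b=> t1
  t1 = c.(c.0 | (0 + 0)) + b.b.(0 | 0) → =b=> t2, =c=> t3
  t2 = b.(0 | 0) → =b=> t4
  t3 = c.0 | (0 + 0) → =c=> t5
  t4 = 0 | 0 → ∅
  t5 = 0 | (0 + 0) → ∅
Run σ = ⟨c⟩ on P: start {s0}
  after c @ step 1: {s1}
  ✓ P
Run σ = ⟨c⟩ on Q: start {t0}
  after c @ step 1: no successor for Q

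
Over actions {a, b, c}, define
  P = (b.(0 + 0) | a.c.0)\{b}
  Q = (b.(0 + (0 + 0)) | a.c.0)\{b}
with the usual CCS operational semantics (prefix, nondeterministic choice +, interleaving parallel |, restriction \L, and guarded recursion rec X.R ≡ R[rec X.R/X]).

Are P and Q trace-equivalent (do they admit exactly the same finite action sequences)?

traces(P) = traces(Q)

P's transition system — 3 states:
  s0 = (b.(0 + 0) | a.c.0)\{b} → —a→ s1
  s1 = (b.(0 + 0) | c.0)\{b} → —c→ s2
  s2 = (b.(0 + 0) | 0)\{b} → ∅
Q's transition system — 3 states:
  t0 = (b.(0 + (0 + 0)) | a.c.0)\{b} → —a→ t1
  t1 = (b.(0 + (0 + 0)) | c.0)\{b} → —c→ t2
  t2 = (b.(0 + (0 + 0)) | 0)\{b} → ∅
Coarsest stable partition (strong bisimilarity classes):
  B0 = {s0, t0}
  B1 = {s1, t1}
  B2 = {s2, t2}
s0 ∈ B0, t0 ∈ B0 → same block
Bisimilar ⇒ trace-equivalent.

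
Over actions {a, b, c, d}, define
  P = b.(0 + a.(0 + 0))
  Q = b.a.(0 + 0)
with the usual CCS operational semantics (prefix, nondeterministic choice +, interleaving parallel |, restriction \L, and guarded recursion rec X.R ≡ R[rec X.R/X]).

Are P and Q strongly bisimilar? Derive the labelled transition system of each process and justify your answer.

Reachable graph of P (3 states):
  s0 = b.(0 + a.(0 + 0)) | —b→ s1
  s1 = 0 + a.(0 + 0) | —a→ s2
  s2 = 0 + 0 | ∅
Reachable graph of Q (3 states):
  t0 = b.a.(0 + 0) | —b→ t1
  t1 = a.(0 + 0) | —a→ t2
  t2 = 0 + 0 | ∅
Coarsest stable partition (strong bisimilarity classes):
  B0 = {s0, t0}
  B1 = {s1, t1}
  B2 = {s2, t2}
s0 ∈ B0, t0 ∈ B0 → same block

YES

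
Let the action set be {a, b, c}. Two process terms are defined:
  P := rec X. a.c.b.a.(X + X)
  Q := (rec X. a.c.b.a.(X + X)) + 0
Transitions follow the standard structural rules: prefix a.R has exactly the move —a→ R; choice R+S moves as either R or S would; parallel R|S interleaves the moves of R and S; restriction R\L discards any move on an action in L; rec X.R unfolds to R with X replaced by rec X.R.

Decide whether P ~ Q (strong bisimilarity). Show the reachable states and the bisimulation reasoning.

P ~ Q

Reachable graph of P (5 states):
  u0 = rec X. a.c.b.a.(X + X) | ··a··> u1
  u1 = c.b.a.((rec X. a.c.b.a.(X + X)) + (rec X. a.c.b.a.(X + X))) | ··c··> u2
  u2 = b.a.((rec X. a.c.b.a.(X + X)) + (rec X. a.c.b.a.(X + X))) | ··b··> u3
  u3 = a.((rec X. a.c.b.a.(X + X)) + (rec X. a.c.b.a.(X + X))) | ··a··> u4
  u4 = (rec X. a.c.b.a.(X + X)) + (rec X. a.c.b.a.(X + X)) | ··a··> u1
Reachable graph of Q (5 states):
  v0 = (rec X. a.c.b.a.(X + X)) + 0 | ··a··> v1
  v1 = c.b.a.((rec X. a.c.b.a.(X + X)) + (rec X. a.c.b.a.(X + X))) | ··c··> v2
  v2 = b.a.((rec X. a.c.b.a.(X + X)) + (rec X. a.c.b.a.(X + X))) | ··b··> v3
  v3 = a.((rec X. a.c.b.a.(X + X)) + (rec X. a.c.b.a.(X + X))) | ··a··> v4
  v4 = (rec X. a.c.b.a.(X + X)) + (rec X. a.c.b.a.(X + X)) | ··a··> v1
Coarsest stable partition (strong bisimilarity classes):
  B0 = {u0, u4, v0, v4}
  B1 = {u1, v1}
  B2 = {u2, v2}
  B3 = {u3, v3}
u0 ∈ B0, v0 ∈ B0 → same block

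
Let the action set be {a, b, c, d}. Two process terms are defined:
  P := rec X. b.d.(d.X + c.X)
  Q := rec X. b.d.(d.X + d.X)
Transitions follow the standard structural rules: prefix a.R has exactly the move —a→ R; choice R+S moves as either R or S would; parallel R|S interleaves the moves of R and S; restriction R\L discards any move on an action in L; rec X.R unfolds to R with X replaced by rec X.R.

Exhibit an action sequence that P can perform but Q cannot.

bdc

Reachable graph of P (3 states):
  m0 = rec X. b.d.(d.X + c.X) :: -b-> m1
  m1 = d.(d.(rec X. b.d.(d.X + c.X)) + c.(rec X. b.d.(d.X + c.X))) :: -d-> m2
  m2 = d.(rec X. b.d.(d.X + c.X)) + c.(rec X. b.d.(d.X + c.X)) :: -c-> m0, -d-> m0
Reachable graph of Q (3 states):
  n0 = rec X. b.d.(d.X + d.X) :: -b-> n1
  n1 = d.(d.(rec X. b.d.(d.X + d.X)) + d.(rec X. b.d.(d.X + d.X))) :: -d-> n2
  n2 = d.(rec X. b.d.(d.X + d.X)) + d.(rec X. b.d.(d.X + d.X)) :: -d-> n0
Trace ⟨bdc⟩ through P, begin at {m0}:
  after b @ step 1: {m1}
  after d @ step 2: {m2}
  after c @ step 3: {m0}
  ✓ P
Trace ⟨bdc⟩ through Q, begin at {n0}:
  after b @ step 1: {n1}
  after d @ step 2: {n2}
  after c @ step 3: ∅ (Q stuck)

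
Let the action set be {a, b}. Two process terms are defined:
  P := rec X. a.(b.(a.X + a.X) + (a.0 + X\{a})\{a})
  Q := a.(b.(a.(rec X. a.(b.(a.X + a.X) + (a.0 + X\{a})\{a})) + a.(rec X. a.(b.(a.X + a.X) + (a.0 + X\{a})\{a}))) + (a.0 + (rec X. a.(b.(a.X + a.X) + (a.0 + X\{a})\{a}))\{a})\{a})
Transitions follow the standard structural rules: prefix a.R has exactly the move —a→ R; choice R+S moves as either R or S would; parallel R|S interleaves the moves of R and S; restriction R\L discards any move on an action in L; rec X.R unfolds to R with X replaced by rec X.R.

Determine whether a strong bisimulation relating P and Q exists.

bisimilar

LTS(P): 3 reachable states
  m0 = rec X. a.(b.(a.X + a.X) + (a.0 + X\{a})\{a}) → -a-> m1
  m1 = b.(a.(rec X. a.(b.(a.X + a.X) + (a.0 + X\{a})\{a})) + a.(rec X. a.(b.(a.X + a.X) + (a.0 + X\{a})\{a}))) + (a.0 + (rec X. a.(b.(a.X + a.X) + (a.0 + X\{a})\{a}))\{a})\{a} → -b-> m2
  m2 = a.(rec X. a.(b.(a.X + a.X) + (a.0 + X\{a})\{a})) + a.(rec X. a.(b.(a.X + a.X) + (a.0 + X\{a})\{a})) → -a-> m0
LTS(Q): 4 reachable states
  n0 = a.(b.(a.(rec X. a.(b.(a.X + a.X) + (a.0 + X\{a})\{a})) + a.(rec X. a.(b.(a.X + a.X) + (a.0 + X\{a})\{a}))) + (a.0 + (rec X. a.(b.(a.X + a.X) + (a.0 + X\{a})\{a}))\{a})\{a}) → -a-> n1
  n1 = b.(a.(rec X. a.(b.(a.X + a.X) + (a.0 + X\{a})\{a})) + a.(rec X. a.(b.(a.X + a.X) + (a.0 + X\{a})\{a}))) + (a.0 + (rec X. a.(b.(a.X + a.X) + (a.0 + X\{a})\{a}))\{a})\{a} → -b-> n2
  n2 = a.(rec X. a.(b.(a.X + a.X) + (a.0 + X\{a})\{a})) + a.(rec X. a.(b.(a.X + a.X) + (a.0 + X\{a})\{a})) → -a-> n3
  n3 = rec X. a.(b.(a.X + a.X) + (a.0 + X\{a})\{a}) → -a-> n1
Partition-refinement fixed point:
  B0 = {m0, n0, n3}
  B1 = {m1, n1}
  B2 = {m2, n2}
m0 ∈ B0, n0 ∈ B0 → same block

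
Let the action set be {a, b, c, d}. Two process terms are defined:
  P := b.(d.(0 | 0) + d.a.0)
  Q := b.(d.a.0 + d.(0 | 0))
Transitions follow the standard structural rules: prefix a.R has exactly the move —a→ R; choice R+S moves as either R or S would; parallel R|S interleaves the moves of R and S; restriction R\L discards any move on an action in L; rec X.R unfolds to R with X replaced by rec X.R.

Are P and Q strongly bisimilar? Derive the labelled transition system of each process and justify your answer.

P's transition system — 5 states:
  p0 = b.(d.(0 | 0) + d.a.0) has moves =b=> p1
  p1 = d.(0 | 0) + d.a.0 has moves =d=> p2, =d=> p3
  p2 = 0 | 0 has moves ·
  p3 = a.0 has moves =a=> p4
  p4 = 0 has moves ·
Q's transition system — 5 states:
  q0 = b.(d.a.0 + d.(0 | 0)) has moves =b=> q1
  q1 = d.a.0 + d.(0 | 0) has moves =d=> q2, =d=> q3
  q2 = 0 | 0 has moves ·
  q3 = a.0 has moves =a=> q4
  q4 = 0 has moves ·
Bisimilarity quotient blocks:
  B0 = {p0, q0}
  B1 = {p1, q1}
  B2 = {p3, q3}
  B3 = {p2, p4, q2, q4}
p0 ∈ B0, q0 ∈ B0 → same block

YES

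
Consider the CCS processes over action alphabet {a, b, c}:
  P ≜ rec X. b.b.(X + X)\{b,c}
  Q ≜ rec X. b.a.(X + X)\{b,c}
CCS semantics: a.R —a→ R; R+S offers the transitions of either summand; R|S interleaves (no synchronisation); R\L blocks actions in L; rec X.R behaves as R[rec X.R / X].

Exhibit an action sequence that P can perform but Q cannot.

bb

P's transition system — 3 states:
  p0 = rec X. b.b.(X + X)\{b,c} → -b-> p1
  p1 = b.((rec X. b.b.(X + X)\{b,c}) + (rec X. b.b.(X + X)\{b,c}))\{b,c} → -b-> p2
  p2 = ((rec X. b.b.(X + X)\{b,c}) + (rec X. b.b.(X + X)\{b,c}))\{b,c} → ∅
Q's transition system — 3 states:
  q0 = rec X. b.a.(X + X)\{b,c} → -b-> q1
  q1 = a.((rec X. b.a.(X + X)\{b,c}) + (rec X. b.a.(X + X)\{b,c}))\{b,c} → -a-> q2
  q2 = ((rec X. b.a.(X + X)\{b,c}) + (rec X. b.a.(X + X)\{b,c}))\{b,c} → ∅
Trace ⟨bb⟩ through P, begin at {p0}:
  [1] b ⇒ {p1}
  [2] b ⇒ {p2}
  P completes σ.
Trace ⟨bb⟩ through Q, begin at {q0}:
  [1] b ⇒ {q1}
  [2] b ⇒ no successor for Q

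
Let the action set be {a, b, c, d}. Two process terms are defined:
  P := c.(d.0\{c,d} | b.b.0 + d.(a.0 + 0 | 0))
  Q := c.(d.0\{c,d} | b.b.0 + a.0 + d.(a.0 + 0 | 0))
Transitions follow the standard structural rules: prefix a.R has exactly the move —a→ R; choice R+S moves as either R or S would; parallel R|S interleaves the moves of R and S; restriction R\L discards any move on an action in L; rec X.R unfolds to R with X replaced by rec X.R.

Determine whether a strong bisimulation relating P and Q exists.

P's transition system — 9 states:
  s0 = c.(d.0\{c,d} | b.b.0 + d.(a.0 + 0 | 0)) → --c--▸ s1
  s1 = d.0\{c,d} | b.b.0 + d.(a.0 + 0 | 0) → --b--▸ s2, --d--▸ s3, --d--▸ s4
  s2 = d.0\{c,d} | b.0 → --b--▸ s5, --d--▸ s6
  s3 = 0\{c,d} | b.b.0 → --b--▸ s6
  s4 = a.0 + 0 | 0 → --a--▸ s7
  s5 = d.0\{c,d} | 0 → --d--▸ s8
  s6 = 0\{c,d} | b.0 → --b--▸ s8
  s7 = 0 → (no moves)
  s8 = 0\{c,d} | 0 → (no moves)
Q's transition system — 9 states:
  t0 = c.(d.0\{c,d} | b.b.0 + a.0 + d.(a.0 + 0 | 0)) → --c--▸ t1
  t1 = d.0\{c,d} | b.b.0 + a.0 + d.(a.0 + 0 | 0) → --a--▸ t2, --b--▸ t3, --d--▸ t4, --d--▸ t5
  t2 = 0 → (no moves)
  t3 = d.0\{c,d} | b.0 → --b--▸ t6, --d--▸ t7
  t4 = 0\{c,d} | b.b.0 → --b--▸ t7
  t5 = a.0 + 0 | 0 → --a--▸ t2
  t6 = d.0\{c,d} | 0 → --d--▸ t8
  t7 = 0\{c,d} | b.0 → --b--▸ t8
  t8 = 0\{c,d} | 0 → (no moves)
Coarsest stable partition (strong bisimilarity classes):
  B0 = {s0}
  B1 = {s1}
  B2 = {s3, t4}
  B3 = {s6, t7}
  B4 = {s7, s8, t2, t8}
  B5 = {s4, t5}
  B6 = {s2, t3}
  B7 = {s5, t6}
  B8 = {t0}
  B9 = {t1}
s0 ∈ B0, t0 ∈ B8 → different blocks

NO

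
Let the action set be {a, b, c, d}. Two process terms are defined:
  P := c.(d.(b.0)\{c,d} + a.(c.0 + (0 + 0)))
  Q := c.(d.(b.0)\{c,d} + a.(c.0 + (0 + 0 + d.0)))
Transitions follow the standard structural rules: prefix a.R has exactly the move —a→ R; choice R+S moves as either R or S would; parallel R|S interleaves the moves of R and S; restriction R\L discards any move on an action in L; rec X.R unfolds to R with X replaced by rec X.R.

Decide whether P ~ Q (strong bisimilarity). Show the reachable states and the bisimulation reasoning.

NO

LTS(P): 6 reachable states
  s0 = c.(d.(b.0)\{c,d} + a.(c.0 + (0 + 0))) | --c--▸ s1
  s1 = d.(b.0)\{c,d} + a.(c.0 + (0 + 0)) | --a--▸ s2, --d--▸ s3
  s2 = c.0 + (0 + 0) | --c--▸ s4
  s3 = (b.0)\{c,d} | --b--▸ s5
  s4 = 0 | deadlocked
  s5 = 0\{c,d} | deadlocked
LTS(Q): 6 reachable states
  t0 = c.(d.(b.0)\{c,d} + a.(c.0 + (0 + 0 + d.0))) | --c--▸ t1
  t1 = d.(b.0)\{c,d} + a.(c.0 + (0 + 0 + d.0)) | --a--▸ t2, --d--▸ t3
  t2 = c.0 + (0 + 0 + d.0) | --c--▸ t4, --d--▸ t4
  t3 = (b.0)\{c,d} | --b--▸ t5
  t4 = 0 | deadlocked
  t5 = 0\{c,d} | deadlocked
Bisimilarity quotient blocks:
  B0 = {s0}
  B1 = {s1}
  B2 = {s2}
  B3 = {s4, s5, t4, t5}
  B4 = {s3, t3}
  B5 = {t0}
  B6 = {t1}
  B7 = {t2}
s0 ∈ B0, t0 ∈ B5 → different blocks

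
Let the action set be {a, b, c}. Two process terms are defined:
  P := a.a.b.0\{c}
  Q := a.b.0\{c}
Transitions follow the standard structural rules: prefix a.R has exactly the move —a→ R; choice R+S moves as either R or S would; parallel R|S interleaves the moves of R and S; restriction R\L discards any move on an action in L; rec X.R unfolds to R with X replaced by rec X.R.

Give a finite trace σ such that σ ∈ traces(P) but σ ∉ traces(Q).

P's transition system — 4 states:
  u0 = a.a.b.0\{c} has moves ··a··> u1
  u1 = a.b.0\{c} has moves ··a··> u2
  u2 = b.0\{c} has moves ··b··> u3
  u3 = 0\{c} has moves deadlocked
Q's transition system — 3 states:
  v0 = a.b.0\{c} has moves ··a··> v1
  v1 = b.0\{c} has moves ··b··> v2
  v2 = 0\{c} has moves deadlocked
Run σ = ⟨aa⟩ on P: start {u0}
  after a @ step 1: {u1}
  after a @ step 2: {u2}
  P completes σ.
Run σ = ⟨aa⟩ on Q: start {v0}
  after a @ step 1: {v1}
  after a @ step 2: no successor for Q

aa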